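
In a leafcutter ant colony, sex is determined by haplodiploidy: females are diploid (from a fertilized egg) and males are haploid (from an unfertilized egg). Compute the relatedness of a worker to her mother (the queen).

One meiotic link between diploid queen and diploid daughter: r = 1/2.

0.5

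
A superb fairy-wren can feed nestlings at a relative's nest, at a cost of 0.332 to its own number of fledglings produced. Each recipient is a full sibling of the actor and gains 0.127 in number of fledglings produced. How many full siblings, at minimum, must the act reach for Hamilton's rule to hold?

6

r to a full sibling = 1/2 (full sibs share both parents — two paths of length 2: r = 2·(1/2)^2 = 1/2).
Hamilton's rule: n·r·B > C  ⇒  n > C/(r·B) = 0.332/(0.5·0.127) = 5.228.
The smallest integer exceeding 5.228 is 6.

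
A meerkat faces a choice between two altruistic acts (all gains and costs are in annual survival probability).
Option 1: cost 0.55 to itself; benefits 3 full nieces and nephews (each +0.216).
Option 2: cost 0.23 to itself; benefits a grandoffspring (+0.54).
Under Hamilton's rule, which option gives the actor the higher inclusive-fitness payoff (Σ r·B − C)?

Option 2

Option 1: r to a full niece or nephew = 0.25.
Option 1: Σ r·B − C = (3·0.25·0.216) − 0.55 = -0.388.
Option 2: r to a grandoffspring = 0.25.
Option 2: Σ r·B − C = (1·0.25·0.54) − 0.23 = -0.095.
Option 2 has the higher net inclusive-fitness payoff.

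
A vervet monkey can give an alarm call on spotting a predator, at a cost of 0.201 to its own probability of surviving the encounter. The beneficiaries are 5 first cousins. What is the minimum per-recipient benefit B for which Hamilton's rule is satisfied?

0.3216

r to a first cousin = 1/8 (first cousins share one grandparent pair — two paths of length 4: r = 2·(1/2)^4 = 1/8).
Hamilton's rule with n recipients of equal r: n·r·B > C, so B > C/(n·r) = 0.201/(5·0.125) = 0.3216.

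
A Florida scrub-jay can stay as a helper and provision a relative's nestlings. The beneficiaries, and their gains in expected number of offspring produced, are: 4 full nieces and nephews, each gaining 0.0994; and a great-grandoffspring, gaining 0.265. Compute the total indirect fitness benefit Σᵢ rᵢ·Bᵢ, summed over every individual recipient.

0.132525

r to a full niece or nephew = 0.25 (full aunt/uncle↔niece/nephew: two paths of length 3 through the shared grandparent pair: r = 2·(1/2)^3 = 1/4).
r to a great-grandoffspring = 0.125 (three parent–offspring links: r = (1/2)^3 = 1/8).
Summing one r·B term per recipient: 4·0.25·0.0994 + 1·0.125·0.265 = 0.132525.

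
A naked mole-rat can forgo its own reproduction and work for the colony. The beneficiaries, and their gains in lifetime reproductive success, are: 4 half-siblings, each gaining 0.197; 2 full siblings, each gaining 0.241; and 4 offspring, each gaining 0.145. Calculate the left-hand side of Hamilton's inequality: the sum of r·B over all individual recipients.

r to a half-sibling = 1/4 (half-sibs share one parent — one path of length 2: r = (1/2)^2 = 1/4).
r to a full sibling = 0.5 (full sibs share both parents — two paths of length 2: r = 2·(1/2)^2 = 1/2).
r to an offspring = 0.5 (one parent–offspring link: r = (1/2)^1 = 1/2).
Summing one r·B term per recipient: 4·0.25·0.197 + 2·0.5·0.241 + 4·0.5·0.145 = 0.728.

0.728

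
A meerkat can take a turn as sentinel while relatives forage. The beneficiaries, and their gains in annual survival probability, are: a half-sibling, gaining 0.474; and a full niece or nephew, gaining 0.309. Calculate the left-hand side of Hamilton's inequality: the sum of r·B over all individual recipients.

r to a half-sibling = 0.25 (half-sibs share one parent — one path of length 2: r = (1/2)^2 = 1/4).
r to a full niece or nephew = 1/4 (full aunt/uncle↔niece/nephew: two paths of length 3 through the shared grandparent pair: r = 2·(1/2)^3 = 1/4).
Summing one r·B term per recipient: 1·0.25·0.474 + 1·0.25·0.309 = 0.19575.

0.19575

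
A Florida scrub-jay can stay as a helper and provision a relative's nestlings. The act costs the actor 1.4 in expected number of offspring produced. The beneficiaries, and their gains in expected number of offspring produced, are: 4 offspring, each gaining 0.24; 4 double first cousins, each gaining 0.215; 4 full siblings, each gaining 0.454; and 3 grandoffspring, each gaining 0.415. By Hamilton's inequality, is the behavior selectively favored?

Yes

Hamilton's rule: the trait is favored when the sum of r·B over every recipient exceeds the actor's cost C.
r to an offspring = 1/2 (one parent–offspring link: r = (1/2)^1 = 1/2).
r to a double first cousin = 1/4 (double first cousins share both grandparent pairs — four paths of length 4: r = 4·(1/2)^4 = 1/4).
r to a full sibling = 1/2 (full sibs share both parents — two paths of length 2: r = 2·(1/2)^2 = 1/2).
r to a grandoffspring = 0.25 (two parent–offspring links: r = (1/2)^2 = 1/4).
Summing one r·B term per recipient: 4·0.5·0.24 + 4·0.25·0.215 + 4·0.5·0.454 + 3·0.25·0.415 = 1.91425.
1.91425 > 1.4: the indirect benefit exceeds the cost.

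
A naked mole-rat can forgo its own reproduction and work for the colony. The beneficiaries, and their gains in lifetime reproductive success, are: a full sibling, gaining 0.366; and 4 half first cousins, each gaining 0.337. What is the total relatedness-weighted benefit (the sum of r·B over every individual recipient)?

0.26725

r to a full sibling = 1/2 (full sibs share both parents — two paths of length 2: r = 2·(1/2)^2 = 1/2).
r to a half first cousin = 1/16 (half first cousins share one grandparent — one path of length 4: r = (1/2)^4 = 1/16).
Summing one r·B term per recipient: 1·0.5·0.366 + 4·0.0625·0.337 = 0.26725.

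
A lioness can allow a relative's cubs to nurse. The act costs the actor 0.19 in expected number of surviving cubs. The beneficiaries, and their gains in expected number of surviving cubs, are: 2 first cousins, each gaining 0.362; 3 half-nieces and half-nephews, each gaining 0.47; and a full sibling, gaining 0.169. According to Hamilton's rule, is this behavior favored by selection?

Yes

Hamilton's rule: the trait is favored when the sum of r·B over every recipient exceeds the actor's cost C.
r to a first cousin = 0.125 (first cousins share one grandparent pair — two paths of length 4: r = 2·(1/2)^4 = 1/8).
r to a half-niece or half-nephew = 0.125 (half-aunt/uncle↔niece/nephew: one path of length 3: r = (1/2)^3 = 1/8).
r to a full sibling = 0.5 (full sibs share both parents — two paths of length 2: r = 2·(1/2)^2 = 1/2).
Summing one r·B term per recipient: 2·0.125·0.362 + 3·0.125·0.47 + 1·0.5·0.169 = 0.35125.
0.35125 > 0.19: the indirect benefit exceeds the cost.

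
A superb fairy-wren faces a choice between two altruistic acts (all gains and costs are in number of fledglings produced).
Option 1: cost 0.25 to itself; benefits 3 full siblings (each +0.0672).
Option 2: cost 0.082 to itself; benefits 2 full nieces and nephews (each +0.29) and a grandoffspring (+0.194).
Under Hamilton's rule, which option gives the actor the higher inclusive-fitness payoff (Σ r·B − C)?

Option 2

Option 1: r to a full sibling = 0.5.
Option 1: Σ r·B − C = (3·0.5·0.0672) − 0.25 = -0.1492.
Option 2: r to a full niece or nephew = 0.25.
Option 2: r to a grandoffspring = 0.25.
Option 2: Σ r·B − C = (2·0.25·0.29 + 1·0.25·0.194) − 0.082 = 0.1115.
Option 2 has the higher net inclusive-fitness payoff.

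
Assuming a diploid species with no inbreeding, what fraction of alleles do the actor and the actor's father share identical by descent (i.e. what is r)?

0.5

Each parent–offspring link contributes a factor of 1/2, and independent paths through distinct common ancestors add.
One parent–offspring link: r = (1/2)^1 = 1/2.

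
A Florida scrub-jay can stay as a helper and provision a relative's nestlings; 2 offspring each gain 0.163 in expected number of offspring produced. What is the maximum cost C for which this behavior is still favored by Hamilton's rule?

r to an offspring = 1/2 (one parent–offspring link: r = (1/2)^1 = 1/2).
Hamilton's rule: n·r·B > C, so the trait is favored while C < n·r·B = 2·0.5·0.163 = 0.163.

0.163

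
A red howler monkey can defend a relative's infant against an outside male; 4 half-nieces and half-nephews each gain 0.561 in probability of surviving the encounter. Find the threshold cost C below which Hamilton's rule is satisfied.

r to a half-niece or half-nephew = 1/8 (half-aunt/uncle↔niece/nephew: one path of length 3: r = (1/2)^3 = 1/8).
Hamilton's rule: n·r·B > C, so the trait is favored while C < n·r·B = 4·0.125·0.561 = 0.2805.

0.2805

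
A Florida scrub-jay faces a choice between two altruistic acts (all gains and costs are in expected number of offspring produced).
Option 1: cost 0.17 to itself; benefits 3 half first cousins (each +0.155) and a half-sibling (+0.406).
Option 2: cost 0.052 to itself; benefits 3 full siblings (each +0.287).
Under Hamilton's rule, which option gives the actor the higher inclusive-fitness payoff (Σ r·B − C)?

Option 2

Option 1: r to a half first cousin = 0.0625.
Option 1: r to a half-sibling = 0.25.
Option 1: Σ r·B − C = (3·0.0625·0.155 + 1·0.25·0.406) − 0.17 = -0.0394375.
Option 2: r to a full sibling = 0.5.
Option 2: Σ r·B − C = (3·0.5·0.287) − 0.052 = 0.3785.
Option 2 has the higher net inclusive-fitness payoff.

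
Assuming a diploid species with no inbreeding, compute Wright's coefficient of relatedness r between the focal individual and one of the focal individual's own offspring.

Each parent–offspring link contributes a factor of 1/2, and independent paths through distinct common ancestors add.
One parent–offspring link: r = (1/2)^1 = 1/2.

0.5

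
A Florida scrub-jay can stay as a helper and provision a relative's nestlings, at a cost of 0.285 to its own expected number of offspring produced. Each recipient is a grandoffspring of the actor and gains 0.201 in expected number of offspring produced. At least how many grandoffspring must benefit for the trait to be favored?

6

r to a grandoffspring = 1/4 (two parent–offspring links: r = (1/2)^2 = 1/4).
Hamilton's rule: n·r·B > C  ⇒  n > C/(r·B) = 0.285/(0.25·0.201) = 5.672.
The smallest integer exceeding 5.672 is 6.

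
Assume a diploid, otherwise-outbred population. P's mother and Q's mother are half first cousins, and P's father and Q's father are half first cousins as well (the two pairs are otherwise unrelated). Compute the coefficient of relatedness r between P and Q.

0.03125

Relatedness sums over independent paths through distinct common ancestors.
P and Q are related in two ways: half second cousins through their mothers (r = 1/64) and half second cousins through their fathers (r = 1/64).
r = 1/64 + 1/64 = 0.03125.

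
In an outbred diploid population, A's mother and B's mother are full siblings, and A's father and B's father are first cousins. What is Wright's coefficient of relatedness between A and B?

0.15625

Wright's path rule: contributions from independent ancestry routes add.
A and B are related in two ways: first cousins through their mothers (r = 1/8) and second cousins through their fathers (r = 1/32).
r = 1/8 + 1/32 = 5/32 = 0.15625.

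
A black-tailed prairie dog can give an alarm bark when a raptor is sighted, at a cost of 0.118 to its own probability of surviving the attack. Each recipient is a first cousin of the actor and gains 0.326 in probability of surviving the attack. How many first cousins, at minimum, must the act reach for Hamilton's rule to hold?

3

r to a first cousin = 0.125 (first cousins share one grandparent pair — two paths of length 4: r = 2·(1/2)^4 = 1/8).
Hamilton's rule: n·r·B > C  ⇒  n > C/(r·B) = 0.118/(0.125·0.326) = 2.896.
The smallest integer exceeding 2.896 is 3.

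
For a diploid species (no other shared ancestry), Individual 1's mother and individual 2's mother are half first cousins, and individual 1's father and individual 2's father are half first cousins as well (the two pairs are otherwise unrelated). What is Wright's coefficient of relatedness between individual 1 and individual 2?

0.03125

Wright's path rule: contributions from independent ancestry routes add.
Individual 1 and individual 2 are related in two ways: half second cousins through their mothers (r = 1/64) and half second cousins through their fathers (r = 1/64).
r = 1/64 + 1/64 = 1/32 = 0.03125.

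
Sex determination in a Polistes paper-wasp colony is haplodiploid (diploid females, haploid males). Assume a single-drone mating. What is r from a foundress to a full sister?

Haplodiploid full sisters inherit their father's entire haploid genome identically (contributing 1/2) and on average half of their mother's contribution (1/2 · 1/2 = 1/4); r = 1/2 + 1/4 = 3/4.

0.75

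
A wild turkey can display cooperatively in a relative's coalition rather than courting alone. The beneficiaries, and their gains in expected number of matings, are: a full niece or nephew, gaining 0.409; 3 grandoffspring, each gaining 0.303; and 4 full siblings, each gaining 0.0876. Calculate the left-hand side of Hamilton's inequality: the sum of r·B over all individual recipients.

0.5047

r to a full niece or nephew = 0.25 (full aunt/uncle↔niece/nephew: two paths of length 3 through the shared grandparent pair: r = 2·(1/2)^3 = 1/4).
r to a grandoffspring = 0.25 (two parent–offspring links: r = (1/2)^2 = 1/4).
r to a full sibling = 0.5 (full sibs share both parents — two paths of length 2: r = 2·(1/2)^2 = 1/2).
Summing one r·B term per recipient: 1·0.25·0.409 + 3·0.25·0.303 + 4·0.5·0.0876 = 0.5047.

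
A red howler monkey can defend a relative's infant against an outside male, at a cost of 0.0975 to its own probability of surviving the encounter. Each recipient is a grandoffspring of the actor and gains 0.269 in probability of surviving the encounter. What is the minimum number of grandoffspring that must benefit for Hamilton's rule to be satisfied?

2

r to a grandoffspring = 0.25 (two parent–offspring links: r = (1/2)^2 = 1/4).
Hamilton's rule: n·r·B > C  ⇒  n > C/(r·B) = 0.0975/(0.25·0.269) = 1.45.
The smallest integer exceeding 1.45 is 2.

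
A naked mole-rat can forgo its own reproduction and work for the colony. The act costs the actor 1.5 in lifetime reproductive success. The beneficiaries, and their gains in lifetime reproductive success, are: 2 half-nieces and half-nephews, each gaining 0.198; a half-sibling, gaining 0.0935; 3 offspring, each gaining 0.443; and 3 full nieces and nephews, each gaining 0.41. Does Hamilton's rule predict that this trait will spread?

Hamilton's rule: the trait is favored when the sum of r·B over every recipient exceeds the actor's cost C.
r to a half-niece or half-nephew = 0.125 (half-aunt/uncle↔niece/nephew: one path of length 3: r = (1/2)^3 = 1/8).
r to a half-sibling = 0.25 (half-sibs share one parent — one path of length 2: r = (1/2)^2 = 1/4).
r to an offspring = 0.5 (one parent–offspring link: r = (1/2)^1 = 1/2).
r to a full niece or nephew = 1/4 (full aunt/uncle↔niece/nephew: two paths of length 3 through the shared grandparent pair: r = 2·(1/2)^3 = 1/4).
Summing one r·B term per recipient: 2·0.125·0.198 + 1·0.25·0.0935 + 3·0.5·0.443 + 3·0.25·0.41 = 1.044875.
1.044875 < 1.5: the indirect benefit is less than the cost.

No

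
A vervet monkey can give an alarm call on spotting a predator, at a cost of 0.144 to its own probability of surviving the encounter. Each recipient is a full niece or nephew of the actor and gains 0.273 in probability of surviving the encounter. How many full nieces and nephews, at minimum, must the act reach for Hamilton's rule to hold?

r to a full niece or nephew = 0.25 (full aunt/uncle↔niece/nephew: two paths of length 3 through the shared grandparent pair: r = 2·(1/2)^3 = 1/4).
Hamilton's rule: n·r·B > C  ⇒  n > C/(r·B) = 0.144/(0.25·0.273) = 2.11.
The smallest integer exceeding 2.11 is 3.

3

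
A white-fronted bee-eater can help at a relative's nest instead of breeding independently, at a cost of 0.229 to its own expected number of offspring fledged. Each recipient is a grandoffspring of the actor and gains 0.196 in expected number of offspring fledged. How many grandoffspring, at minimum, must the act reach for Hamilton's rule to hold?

5

r to a grandoffspring = 0.25 (two parent–offspring links: r = (1/2)^2 = 1/4).
Hamilton's rule: n·r·B > C  ⇒  n > C/(r·B) = 0.229/(0.25·0.196) = 4.673.
The smallest integer exceeding 4.673 is 5.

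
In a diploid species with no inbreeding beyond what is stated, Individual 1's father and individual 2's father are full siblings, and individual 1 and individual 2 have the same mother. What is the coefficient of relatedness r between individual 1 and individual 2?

With two independent routes of shared ancestry, r is the sum of the two contributions.
Individual 1 and individual 2 are related in two ways: first cousins through their fathers (r = 1/8) and half-sibs through their shared mother (r = 1/4).
r = 1/8 + 1/4 = 3/8 = 0.375.

0.375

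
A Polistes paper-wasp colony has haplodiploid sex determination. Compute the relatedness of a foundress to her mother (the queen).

One meiotic link between diploid queen and diploid daughter: r = 1/2.

0.5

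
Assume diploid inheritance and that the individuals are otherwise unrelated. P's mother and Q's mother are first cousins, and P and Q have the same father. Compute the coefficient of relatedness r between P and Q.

0.28125

Independent pedigree routes through distinct common ancestors add.
P and Q are related in two ways: second cousins through their mothers (r = 1/32) and half-sibs through their shared father (r = 1/4).
r = 1/32 + 1/4 = 9/32 = 0.28125.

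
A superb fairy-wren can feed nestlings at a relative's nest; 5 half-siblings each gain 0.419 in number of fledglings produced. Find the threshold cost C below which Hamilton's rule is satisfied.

r to a half-sibling = 1/4 (half-sibs share one parent — one path of length 2: r = (1/2)^2 = 1/4).
Hamilton's rule: n·r·B > C, so the trait is favored while C < n·r·B = 5·0.25·0.419 = 0.52375.

0.52375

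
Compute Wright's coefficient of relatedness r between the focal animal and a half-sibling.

Each parent–offspring link contributes a factor of 1/2, and independent paths through distinct common ancestors add.
Half-sibs share one parent — one path of length 2: r = (1/2)^2 = 1/4.

0.25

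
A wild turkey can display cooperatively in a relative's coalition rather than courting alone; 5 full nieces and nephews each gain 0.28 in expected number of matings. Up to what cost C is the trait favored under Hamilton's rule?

r to a full niece or nephew = 0.25 (full aunt/uncle↔niece/nephew: two paths of length 3 through the shared grandparent pair: r = 2·(1/2)^3 = 1/4).
Hamilton's rule: n·r·B > C, so the trait is favored while C < n·r·B = 5·0.25·0.28 = 0.35.

0.35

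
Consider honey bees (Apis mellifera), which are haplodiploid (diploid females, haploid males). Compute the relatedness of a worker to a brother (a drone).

0.25

Her haploid brother carries none of their father's genes and a random half of their mother's genome; that half matches the maternal half of her own genome with probability 1/2: r = 1/2 · 1/2 = 1/4.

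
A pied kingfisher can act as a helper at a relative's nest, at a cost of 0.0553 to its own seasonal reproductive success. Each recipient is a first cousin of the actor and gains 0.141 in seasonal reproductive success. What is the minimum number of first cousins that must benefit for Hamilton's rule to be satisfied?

4

r to a first cousin = 1/8 (first cousins share one grandparent pair — two paths of length 4: r = 2·(1/2)^4 = 1/8).
Hamilton's rule: n·r·B > C  ⇒  n > C/(r·B) = 0.0553/(0.125·0.141) = 3.138.
The smallest integer exceeding 3.138 is 4.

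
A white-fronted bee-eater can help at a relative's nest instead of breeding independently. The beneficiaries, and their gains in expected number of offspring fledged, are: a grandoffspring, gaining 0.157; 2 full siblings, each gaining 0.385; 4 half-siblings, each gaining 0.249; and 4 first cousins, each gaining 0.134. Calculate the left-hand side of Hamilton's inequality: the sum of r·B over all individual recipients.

0.74025

r to a grandoffspring = 0.25 (two parent–offspring links: r = (1/2)^2 = 1/4).
r to a full sibling = 0.5 (full sibs share both parents — two paths of length 2: r = 2·(1/2)^2 = 1/2).
r to a half-sibling = 1/4 (half-sibs share one parent — one path of length 2: r = (1/2)^2 = 1/4).
r to a first cousin = 1/8 (first cousins share one grandparent pair — two paths of length 4: r = 2·(1/2)^4 = 1/8).
Summing one r·B term per recipient: 1·0.25·0.157 + 2·0.5·0.385 + 4·0.25·0.249 + 4·0.125·0.134 = 0.74025.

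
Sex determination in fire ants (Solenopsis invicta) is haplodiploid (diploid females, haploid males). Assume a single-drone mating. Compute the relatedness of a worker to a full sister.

Haplodiploid full sisters inherit their father's entire haploid genome identically (contributing 1/2) and on average half of their mother's contribution (1/2 · 1/2 = 1/4); r = 1/2 + 1/4 = 3/4.

0.75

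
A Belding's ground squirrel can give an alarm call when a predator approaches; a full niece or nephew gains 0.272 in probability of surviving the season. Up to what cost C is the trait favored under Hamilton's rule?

0.068

r to a full niece or nephew = 1/4 (full aunt/uncle↔niece/nephew: two paths of length 3 through the shared grandparent pair: r = 2·(1/2)^3 = 1/4).
Hamilton's rule: n·r·B > C, so the trait is favored while C < n·r·B = 1·0.25·0.272 = 0.068.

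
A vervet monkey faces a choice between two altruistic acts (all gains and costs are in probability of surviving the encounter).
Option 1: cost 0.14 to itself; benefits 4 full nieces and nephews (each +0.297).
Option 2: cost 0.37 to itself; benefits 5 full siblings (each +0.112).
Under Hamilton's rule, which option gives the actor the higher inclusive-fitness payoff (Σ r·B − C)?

Option 1

Option 1: r to a full niece or nephew = 0.25.
Option 1: Σ r·B − C = (4·0.25·0.297) − 0.14 = 0.157.
Option 2: r to a full sibling = 0.5.
Option 2: Σ r·B − C = (5·0.5·0.112) − 0.37 = -0.09.
Option 1 has the higher net inclusive-fitness payoff.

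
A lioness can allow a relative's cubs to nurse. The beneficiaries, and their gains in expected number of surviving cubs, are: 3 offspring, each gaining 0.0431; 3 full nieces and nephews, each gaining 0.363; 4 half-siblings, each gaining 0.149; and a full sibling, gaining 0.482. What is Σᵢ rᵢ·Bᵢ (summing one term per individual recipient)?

0.7269

r to an offspring = 1/2 (one parent–offspring link: r = (1/2)^1 = 1/2).
r to a full niece or nephew = 1/4 (full aunt/uncle↔niece/nephew: two paths of length 3 through the shared grandparent pair: r = 2·(1/2)^3 = 1/4).
r to a half-sibling = 1/4 (half-sibs share one parent — one path of length 2: r = (1/2)^2 = 1/4).
r to a full sibling = 1/2 (full sibs share both parents — two paths of length 2: r = 2·(1/2)^2 = 1/2).
Summing one r·B term per recipient: 3·0.5·0.0431 + 3·0.25·0.363 + 4·0.25·0.149 + 1·0.5·0.482 = 0.7269.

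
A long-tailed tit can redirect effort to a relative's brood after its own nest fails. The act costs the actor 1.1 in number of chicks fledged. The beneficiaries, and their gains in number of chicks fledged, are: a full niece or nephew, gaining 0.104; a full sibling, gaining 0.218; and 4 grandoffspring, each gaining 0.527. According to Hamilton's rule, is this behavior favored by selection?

Hamilton's rule: the trait is favored when the sum of r·B over every recipient exceeds the actor's cost C.
r to a full niece or nephew = 0.25 (full aunt/uncle↔niece/nephew: two paths of length 3 through the shared grandparent pair: r = 2·(1/2)^3 = 1/4).
r to a full sibling = 1/2 (full sibs share both parents — two paths of length 2: r = 2·(1/2)^2 = 1/2).
r to a grandoffspring = 1/4 (two parent–offspring links: r = (1/2)^2 = 1/4).
Summing one r·B term per recipient: 1·0.25·0.104 + 1·0.5·0.218 + 4·0.25·0.527 = 0.662.
0.662 < 1.1: the indirect benefit is less than the cost.

No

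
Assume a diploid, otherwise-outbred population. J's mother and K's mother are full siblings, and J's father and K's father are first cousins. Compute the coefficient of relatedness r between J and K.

0.15625

Independent pedigree routes through distinct common ancestors add.
J and K are related in two ways: first cousins through their mothers (r = 1/8) and second cousins through their fathers (r = 1/32).
r = 1/8 + 1/32 = 5/32 = 0.15625.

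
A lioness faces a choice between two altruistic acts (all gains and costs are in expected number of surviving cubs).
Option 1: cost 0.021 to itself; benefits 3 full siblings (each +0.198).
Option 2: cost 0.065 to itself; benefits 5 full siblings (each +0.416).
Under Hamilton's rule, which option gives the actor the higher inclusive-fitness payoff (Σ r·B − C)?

Option 1: r to a full sibling = 0.5.
Option 1: Σ r·B − C = (3·0.5·0.198) − 0.021 = 0.276.
Option 2: r to a full sibling = 0.5.
Option 2: Σ r·B − C = (5·0.5·0.416) − 0.065 = 0.975.
Option 2 has the higher net inclusive-fitness payoff.

Option 2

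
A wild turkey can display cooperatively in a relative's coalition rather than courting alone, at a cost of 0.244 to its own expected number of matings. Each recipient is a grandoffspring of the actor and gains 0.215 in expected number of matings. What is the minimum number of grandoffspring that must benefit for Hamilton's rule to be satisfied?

r to a grandoffspring = 0.25 (two parent–offspring links: r = (1/2)^2 = 1/4).
Hamilton's rule: n·r·B > C  ⇒  n > C/(r·B) = 0.244/(0.25·0.215) = 4.54.
The smallest integer exceeding 4.54 is 5.

5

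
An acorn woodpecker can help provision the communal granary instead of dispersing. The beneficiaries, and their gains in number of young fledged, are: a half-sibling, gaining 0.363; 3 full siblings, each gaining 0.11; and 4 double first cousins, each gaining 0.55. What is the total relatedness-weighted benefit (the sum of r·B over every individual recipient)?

0.80575

r to a half-sibling = 0.25 (half-sibs share one parent — one path of length 2: r = (1/2)^2 = 1/4).
r to a full sibling = 0.5 (full sibs share both parents — two paths of length 2: r = 2·(1/2)^2 = 1/2).
r to a double first cousin = 0.25 (double first cousins share both grandparent pairs — four paths of length 4: r = 4·(1/2)^4 = 1/4).
Summing one r·B term per recipient: 1·0.25·0.363 + 3·0.5·0.11 + 4·0.25·0.55 = 0.80575.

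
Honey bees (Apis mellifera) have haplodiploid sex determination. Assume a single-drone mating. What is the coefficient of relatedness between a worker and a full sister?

Haplodiploid full sisters inherit their father's entire haploid genome identically (contributing 1/2) and on average half of their mother's contribution (1/2 · 1/2 = 1/4); r = 1/2 + 1/4 = 3/4.

0.75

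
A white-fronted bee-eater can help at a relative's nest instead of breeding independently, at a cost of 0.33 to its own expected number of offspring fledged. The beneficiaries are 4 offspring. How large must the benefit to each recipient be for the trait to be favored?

0.165

r to an offspring = 1/2 (one parent–offspring link: r = (1/2)^1 = 1/2).
Hamilton's rule with n recipients of equal r: n·r·B > C, so B > C/(n·r) = 0.33/(4·0.5) = 0.165.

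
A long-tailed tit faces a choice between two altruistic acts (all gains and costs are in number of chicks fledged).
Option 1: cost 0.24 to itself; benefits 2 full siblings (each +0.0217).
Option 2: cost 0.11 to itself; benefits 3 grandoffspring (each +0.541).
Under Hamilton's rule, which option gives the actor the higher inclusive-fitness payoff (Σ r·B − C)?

Option 1: r to a full sibling = 0.5.
Option 1: Σ r·B − C = (2·0.5·0.0217) − 0.24 = -0.2183.
Option 2: r to a grandoffspring = 0.25.
Option 2: Σ r·B − C = (3·0.25·0.541) − 0.11 = 0.29575.
Option 2 has the higher net inclusive-fitness payoff.

Option 2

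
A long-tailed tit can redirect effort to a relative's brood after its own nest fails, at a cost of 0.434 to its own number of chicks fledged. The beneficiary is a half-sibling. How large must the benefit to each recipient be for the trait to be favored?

1.736

r to a half-sibling = 1/4 (half-sibs share one parent — one path of length 2: r = (1/2)^2 = 1/4).
Hamilton's rule with n recipients of equal r: n·r·B > C, so B > C/(n·r) = 0.434/(1·0.25) = 1.736.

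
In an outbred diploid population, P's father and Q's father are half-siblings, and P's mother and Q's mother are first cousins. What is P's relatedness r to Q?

0.09375

With two independent routes of shared ancestry, r is the sum of the two contributions.
P and Q are related in two ways: half first cousins through their fathers (r = 1/16) and second cousins through their mothers (r = 1/32).
r = 1/16 + 1/32 = 3/32 = 0.09375.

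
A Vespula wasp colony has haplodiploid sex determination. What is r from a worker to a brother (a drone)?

0.25

Her haploid brother carries none of their father's genes and a random half of their mother's genome; that half matches the maternal half of her own genome with probability 1/2: r = 1/2 · 1/2 = 1/4.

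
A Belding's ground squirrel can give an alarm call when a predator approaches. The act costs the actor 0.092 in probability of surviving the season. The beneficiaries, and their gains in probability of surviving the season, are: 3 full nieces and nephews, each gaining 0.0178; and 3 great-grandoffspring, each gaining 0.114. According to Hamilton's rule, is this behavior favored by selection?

Hamilton's rule: the trait is favored when the sum of r·B over every recipient exceeds the actor's cost C.
r to a full niece or nephew = 0.25 (full aunt/uncle↔niece/nephew: two paths of length 3 through the shared grandparent pair: r = 2·(1/2)^3 = 1/4).
r to a great-grandoffspring = 1/8 (three parent–offspring links: r = (1/2)^3 = 1/8).
Summing one r·B term per recipient: 3·0.25·0.0178 + 3·0.125·0.114 = 0.0561.
0.0561 < 0.092: the indirect benefit is less than the cost.

No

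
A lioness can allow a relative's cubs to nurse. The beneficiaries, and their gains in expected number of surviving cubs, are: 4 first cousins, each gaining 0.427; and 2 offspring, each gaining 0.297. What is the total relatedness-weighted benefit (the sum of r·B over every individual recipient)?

r to a first cousin = 1/8 (first cousins share one grandparent pair — two paths of length 4: r = 2·(1/2)^4 = 1/8).
r to an offspring = 0.5 (one parent–offspring link: r = (1/2)^1 = 1/2).
Summing one r·B term per recipient: 4·0.125·0.427 + 2·0.5·0.297 = 0.5105.

0.5105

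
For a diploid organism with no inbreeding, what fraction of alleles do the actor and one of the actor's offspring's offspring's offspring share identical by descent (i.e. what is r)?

Each parent–offspring link contributes a factor of 1/2, and independent paths through distinct common ancestors add.
Three parent–offspring links: r = (1/2)^3 = 1/8.

0.125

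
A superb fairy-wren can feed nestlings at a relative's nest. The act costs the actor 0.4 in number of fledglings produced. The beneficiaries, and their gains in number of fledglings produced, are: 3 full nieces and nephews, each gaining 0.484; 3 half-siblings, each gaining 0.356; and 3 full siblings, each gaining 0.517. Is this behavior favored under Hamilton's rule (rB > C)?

Yes

Hamilton's rule: the trait is favored when the sum of r·B over every recipient exceeds the actor's cost C.
r to a full niece or nephew = 0.25 (full aunt/uncle↔niece/nephew: two paths of length 3 through the shared grandparent pair: r = 2·(1/2)^3 = 1/4).
r to a half-sibling = 0.25 (half-sibs share one parent — one path of length 2: r = (1/2)^2 = 1/4).
r to a full sibling = 0.5 (full sibs share both parents — two paths of length 2: r = 2·(1/2)^2 = 1/2).
Summing one r·B term per recipient: 3·0.25·0.484 + 3·0.25·0.356 + 3·0.5·0.517 = 1.4055.
1.4055 > 0.4: the indirect benefit exceeds the cost.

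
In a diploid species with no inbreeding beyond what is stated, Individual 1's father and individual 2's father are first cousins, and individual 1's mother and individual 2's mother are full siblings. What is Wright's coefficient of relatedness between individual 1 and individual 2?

0.15625

Wright's path rule: contributions from independent ancestry routes add.
Individual 1 and individual 2 are related in two ways: second cousins through their fathers (r = 1/32) and first cousins through their mothers (r = 1/8).
r = 1/32 + 1/8 = 5/32 = 0.15625.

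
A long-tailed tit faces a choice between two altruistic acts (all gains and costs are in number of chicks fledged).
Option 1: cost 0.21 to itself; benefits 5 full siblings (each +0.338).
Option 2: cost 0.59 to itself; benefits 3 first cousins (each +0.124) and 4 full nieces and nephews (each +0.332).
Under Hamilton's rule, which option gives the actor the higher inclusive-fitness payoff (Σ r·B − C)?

Option 1: r to a full sibling = 0.5.
Option 1: Σ r·B − C = (5·0.5·0.338) − 0.21 = 0.635.
Option 2: r to a first cousin = 0.125.
Option 2: r to a full niece or nephew = 0.25.
Option 2: Σ r·B − C = (3·0.125·0.124 + 4·0.25·0.332) − 0.59 = -0.2115.
Option 1 has the higher net inclusive-fitness payoff.

Option 1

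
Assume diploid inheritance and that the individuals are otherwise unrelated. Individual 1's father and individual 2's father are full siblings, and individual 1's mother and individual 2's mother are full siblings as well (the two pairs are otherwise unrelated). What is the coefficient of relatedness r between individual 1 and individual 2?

0.25

With two independent routes of shared ancestry, r is the sum of the two contributions.
Individual 1 and individual 2 are related in two ways: first cousins through their fathers (r = 1/8) and first cousins through their mothers (r = 1/8) — i.e. double first cousins.
r = 1/8 + 1/8 = 0.25.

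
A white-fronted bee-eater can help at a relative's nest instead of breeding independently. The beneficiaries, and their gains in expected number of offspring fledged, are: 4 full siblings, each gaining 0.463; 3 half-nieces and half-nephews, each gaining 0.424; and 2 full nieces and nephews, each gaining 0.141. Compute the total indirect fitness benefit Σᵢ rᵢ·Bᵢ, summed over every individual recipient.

r to a full sibling = 1/2 (full sibs share both parents — two paths of length 2: r = 2·(1/2)^2 = 1/2).
r to a half-niece or half-nephew = 1/8 (half-aunt/uncle↔niece/nephew: one path of length 3: r = (1/2)^3 = 1/8).
r to a full niece or nephew = 1/4 (full aunt/uncle↔niece/nephew: two paths of length 3 through the shared grandparent pair: r = 2·(1/2)^3 = 1/4).
Summing one r·B term per recipient: 4·0.5·0.463 + 3·0.125·0.424 + 2·0.25·0.141 = 1.1555.

1.1555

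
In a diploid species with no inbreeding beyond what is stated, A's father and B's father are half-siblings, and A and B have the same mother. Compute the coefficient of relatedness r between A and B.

Independent pedigree routes through distinct common ancestors add.
A and B are related in two ways: half first cousins through their fathers (r = 1/16) and half-sibs through their shared mother (r = 1/4).
r = 1/16 + 1/4 = 5/16 = 0.3125.

0.3125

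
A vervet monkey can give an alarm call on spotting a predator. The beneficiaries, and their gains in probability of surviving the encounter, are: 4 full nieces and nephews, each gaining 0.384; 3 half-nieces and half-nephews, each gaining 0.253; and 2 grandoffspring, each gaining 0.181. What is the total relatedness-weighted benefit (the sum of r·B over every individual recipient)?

0.569375

r to a full niece or nephew = 1/4 (full aunt/uncle↔niece/nephew: two paths of length 3 through the shared grandparent pair: r = 2·(1/2)^3 = 1/4).
r to a half-niece or half-nephew = 1/8 (half-aunt/uncle↔niece/nephew: one path of length 3: r = (1/2)^3 = 1/8).
r to a grandoffspring = 1/4 (two parent–offspring links: r = (1/2)^2 = 1/4).
Summing one r·B term per recipient: 4·0.25·0.384 + 3·0.125·0.253 + 2·0.25·0.181 = 0.569375.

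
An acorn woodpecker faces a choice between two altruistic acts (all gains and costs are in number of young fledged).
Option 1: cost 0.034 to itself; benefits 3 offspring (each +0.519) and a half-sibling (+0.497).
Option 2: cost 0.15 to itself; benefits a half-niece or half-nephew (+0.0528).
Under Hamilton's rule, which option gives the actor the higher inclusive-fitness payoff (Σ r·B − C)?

Option 1: r to an offspring = 0.5.
Option 1: r to a half-sibling = 0.25.
Option 1: Σ r·B − C = (3·0.5·0.519 + 1·0.25·0.497) − 0.034 = 0.86875.
Option 2: r to a half-niece or half-nephew = 0.125.
Option 2: Σ r·B − C = (1·0.125·0.0528) − 0.15 = -0.1434.
Option 1 has the higher net inclusive-fitness payoff.

Option 1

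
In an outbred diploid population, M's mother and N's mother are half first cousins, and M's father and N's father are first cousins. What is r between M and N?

0.046875

Wright's path rule: contributions from independent ancestry routes add.
M and N are related in two ways: half second cousins through their mothers (r = 1/64) and second cousins through their fathers (r = 1/32).
r = 1/64 + 1/32 = 0.046875.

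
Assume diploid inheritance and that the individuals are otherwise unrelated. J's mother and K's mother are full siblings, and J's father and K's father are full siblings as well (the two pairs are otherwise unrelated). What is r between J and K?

Independent pedigree routes through distinct common ancestors add.
J and K are related in two ways: first cousins through their mothers (r = 1/8) and first cousins through their fathers (r = 1/8) — i.e. double first cousins.
r = 1/8 + 1/8 = 1/4 = 0.25.

0.25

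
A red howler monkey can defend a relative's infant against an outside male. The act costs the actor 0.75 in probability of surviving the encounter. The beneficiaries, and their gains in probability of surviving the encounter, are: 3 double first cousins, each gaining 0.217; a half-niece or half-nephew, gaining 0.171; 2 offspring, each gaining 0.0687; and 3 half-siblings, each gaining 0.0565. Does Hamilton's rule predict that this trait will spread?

No

Hamilton's rule: the trait is favored when the sum of r·B over every recipient exceeds the actor's cost C.
r to a double first cousin = 1/4 (double first cousins share both grandparent pairs — four paths of length 4: r = 4·(1/2)^4 = 1/4).
r to a half-niece or half-nephew = 0.125 (half-aunt/uncle↔niece/nephew: one path of length 3: r = (1/2)^3 = 1/8).
r to an offspring = 0.5 (one parent–offspring link: r = (1/2)^1 = 1/2).
r to a half-sibling = 1/4 (half-sibs share one parent — one path of length 2: r = (1/2)^2 = 1/4).
Summing one r·B term per recipient: 3·0.25·0.217 + 1·0.125·0.171 + 2·0.5·0.0687 + 3·0.25·0.0565 = 0.2952.
0.2952 < 0.75: the indirect benefit is less than the cost.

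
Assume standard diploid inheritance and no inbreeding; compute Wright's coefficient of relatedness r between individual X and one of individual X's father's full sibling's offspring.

Each parent–offspring link contributes a factor of 1/2, and independent paths through distinct common ancestors add.
First cousins share one grandparent pair — two paths of length 4: r = 2·(1/2)^4 = 1/8.

0.125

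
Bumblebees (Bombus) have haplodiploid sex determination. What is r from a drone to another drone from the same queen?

Haploid brothers each carry a random half of the queen's diploid genome, so on average they share half: r = 1/2.

0.5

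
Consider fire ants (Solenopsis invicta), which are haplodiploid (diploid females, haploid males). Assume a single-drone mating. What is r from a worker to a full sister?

Haplodiploid full sisters inherit their father's entire haploid genome identically (contributing 1/2) and on average half of their mother's contribution (1/2 · 1/2 = 1/4); r = 1/2 + 1/4 = 3/4.

0.75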